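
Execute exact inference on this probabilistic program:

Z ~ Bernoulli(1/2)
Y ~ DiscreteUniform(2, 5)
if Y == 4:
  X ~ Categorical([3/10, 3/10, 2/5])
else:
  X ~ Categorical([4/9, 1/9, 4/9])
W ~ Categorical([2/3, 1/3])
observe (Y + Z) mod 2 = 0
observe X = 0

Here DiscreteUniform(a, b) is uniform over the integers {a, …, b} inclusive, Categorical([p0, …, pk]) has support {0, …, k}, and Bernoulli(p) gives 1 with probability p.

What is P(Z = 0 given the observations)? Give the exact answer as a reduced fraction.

P(Z = 0 | obs) = 67/147

Enumerate traces; 8 have nonzero weight after conditioning:
  (Z=0, Y=2, X=0, W=0) weight 1/27
  (Z=0, Y=2, X=0, W=1) weight 1/54
  (Z=0, Y=4, X=0, W=0) weight 1/40
  (Z=0, Y=4, X=0, W=1) weight 1/80
  (Z=1, Y=3, X=0, W=0) weight 1/27
  (Z=1, Y=3, X=0, W=1) weight 1/54
  (Z=1, Y=5, X=0, W=0) weight 1/27
  (Z=1, Y=5, X=0, W=1) weight 1/54
Group by Z:
  weight(Z=0) = 67/720
  weight(Z=1) = 1/9
Total weight = 67/720 + 1/9 = 49/240
P(Z=0 | obs) = 67/720 / 49/240 = 67/147
P(Z=1 | obs) = 1/9 / 49/240 = 80/147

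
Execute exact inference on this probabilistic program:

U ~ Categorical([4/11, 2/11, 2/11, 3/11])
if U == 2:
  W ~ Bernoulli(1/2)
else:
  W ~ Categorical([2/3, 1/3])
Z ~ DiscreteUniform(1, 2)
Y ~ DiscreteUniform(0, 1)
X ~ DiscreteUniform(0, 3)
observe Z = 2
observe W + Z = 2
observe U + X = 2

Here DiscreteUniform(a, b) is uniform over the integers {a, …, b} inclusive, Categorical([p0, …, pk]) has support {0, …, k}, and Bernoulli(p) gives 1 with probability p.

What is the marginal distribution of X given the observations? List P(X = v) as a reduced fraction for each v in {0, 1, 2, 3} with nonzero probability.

Enumerate traces; 6 have nonzero weight after conditioning:
  (U=0, W=0, Z=2, Y=0, X=2) weight 1/66
  (U=0, W=0, Z=2, Y=1, X=2) weight 1/66
  (U=1, W=0, Z=2, Y=0, X=1) weight 1/132
  (U=1, W=0, Z=2, Y=1, X=1) weight 1/132
  (U=2, W=0, Z=2, Y=0, X=0) weight 1/176
  (U=2, W=0, Z=2, Y=1, X=0) weight 1/176
Group by X:
  weight(X=0) = 1/88
  weight(X=1) = 1/66
  weight(X=2) = 1/33
Total weight = 1/88 + 1/66 + 1/33 = 5/88
P(X=0 | obs) = 1/88 / 5/88 = 1/5
P(X=1 | obs) = 1/66 / 5/88 = 4/15
P(X=2 | obs) = 1/33 / 5/88 = 8/15

P(X=0) = 1/5, P(X=1) = 4/15, P(X=2) = 8/15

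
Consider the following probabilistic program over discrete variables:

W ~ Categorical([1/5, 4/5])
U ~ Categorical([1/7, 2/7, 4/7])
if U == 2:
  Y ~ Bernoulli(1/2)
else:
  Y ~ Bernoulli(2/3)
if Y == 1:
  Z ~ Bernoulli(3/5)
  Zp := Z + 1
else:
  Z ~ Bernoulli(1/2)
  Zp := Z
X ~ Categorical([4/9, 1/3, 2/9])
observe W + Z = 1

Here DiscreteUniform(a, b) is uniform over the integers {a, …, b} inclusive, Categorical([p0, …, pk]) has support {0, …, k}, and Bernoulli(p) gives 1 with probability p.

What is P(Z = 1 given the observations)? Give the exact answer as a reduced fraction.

Enumerate traces; 36 have nonzero weight after conditioning:
  (W=0, U=0, Y=0, Z=1, X=0) weight 2/945
  (W=0, U=0, Y=0, Z=1, X=1) weight 1/630
  (W=0, U=0, Y=0, Z=1, X=2) weight 1/945
  (W=0, U=0, Y=1, Z=1, X=0) weight 8/1575
  (W=0, U=0, Y=1, Z=1, X=1) weight 2/525
  (W=0, U=0, Y=1, Z=1, X=2) weight 4/1575
  (W=0, U=1, Y=0, Z=1, X=0) weight 4/945
  (W=0, U=1, Y=0, Z=1, X=1) weight 1/315
  (W=1, U=0, Y=0, Z=0, X=0) weight 8/945
  … 27 more
Group by Z:
  weight(Z=0) = 62/175
  weight(Z=1) = 39/350
Total weight = 62/175 + 39/350 = 163/350
P(Z=0 | obs) = 62/175 / 163/350 = 124/163
P(Z=1 | obs) = 39/350 / 163/350 = 39/163

P(Z = 1 | obs) = 39/163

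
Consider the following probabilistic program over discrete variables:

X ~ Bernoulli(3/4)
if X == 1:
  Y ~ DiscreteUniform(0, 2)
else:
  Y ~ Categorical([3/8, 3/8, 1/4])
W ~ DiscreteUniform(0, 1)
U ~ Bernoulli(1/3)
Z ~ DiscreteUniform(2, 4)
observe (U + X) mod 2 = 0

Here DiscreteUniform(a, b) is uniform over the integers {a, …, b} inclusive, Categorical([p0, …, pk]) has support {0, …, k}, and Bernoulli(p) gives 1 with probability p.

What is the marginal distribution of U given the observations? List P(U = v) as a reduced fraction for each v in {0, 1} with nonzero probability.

Enumerate traces; 36 have nonzero weight after conditioning:
  (X=0, Y=0, W=0, U=0, Z=2) weight 1/96
  (X=0, Y=0, W=0, U=0, Z=3) weight 1/96
  (X=0, Y=0, W=0, U=0, Z=4) weight 1/96
  (X=0, Y=0, W=1, U=0, Z=2) weight 1/96
  (X=0, Y=0, W=1, U=0, Z=3) weight 1/96
  (X=0, Y=0, W=1, U=0, Z=4) weight 1/96
  (X=0, Y=1, W=0, U=0, Z=2) weight 1/96
  (X=0, Y=1, W=0, U=0, Z=3) weight 1/96
  (X=1, Y=0, W=0, U=1, Z=2) weight 1/72
  … 27 more
Group by U:
  weight(U=0) = 1/6
  weight(U=1) = 1/4
Total weight = 1/6 + 1/4 = 5/12
P(U=0 | obs) = 1/6 / 5/12 = 2/5
P(U=1 | obs) = 1/4 / 5/12 = 3/5

P(U=0) = 2/5, P(U=1) = 3/5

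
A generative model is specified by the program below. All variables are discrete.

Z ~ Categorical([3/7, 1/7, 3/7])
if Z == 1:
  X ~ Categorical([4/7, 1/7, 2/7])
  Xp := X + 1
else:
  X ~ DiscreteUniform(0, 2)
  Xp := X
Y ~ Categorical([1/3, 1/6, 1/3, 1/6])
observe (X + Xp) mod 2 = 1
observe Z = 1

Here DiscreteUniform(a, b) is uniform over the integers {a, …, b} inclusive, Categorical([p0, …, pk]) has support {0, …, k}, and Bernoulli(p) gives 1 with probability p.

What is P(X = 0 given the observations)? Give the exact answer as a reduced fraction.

Enumerate traces; 12 have nonzero weight after conditioning:
  (Z=1, X=0, Y=0) weight 4/147
  (Z=1, X=0, Y=1) weight 2/147
  (Z=1, X=0, Y=2) weight 4/147
  (Z=1, X=0, Y=3) weight 2/147
  (Z=1, X=1, Y=0) weight 1/147
  (Z=1, X=1, Y=1) weight 1/294
  (Z=1, X=1, Y=2) weight 1/147
  (Z=1, X=1, Y=3) weight 1/294
  (Z=1, X=2, Y=0) weight 2/147
  … 3 more
Group by X:
  weight(X=0) = 4/49
  weight(X=1) = 1/49
  weight(X=2) = 2/49
Total weight = 4/49 + 1/49 + 2/49 = 1/7
P(X=0 | obs) = 4/49 / 1/7 = 4/7
P(X=1 | obs) = 1/49 / 1/7 = 1/7
P(X=2 | obs) = 2/49 / 1/7 = 2/7

P(X = 0 | obs) = 4/7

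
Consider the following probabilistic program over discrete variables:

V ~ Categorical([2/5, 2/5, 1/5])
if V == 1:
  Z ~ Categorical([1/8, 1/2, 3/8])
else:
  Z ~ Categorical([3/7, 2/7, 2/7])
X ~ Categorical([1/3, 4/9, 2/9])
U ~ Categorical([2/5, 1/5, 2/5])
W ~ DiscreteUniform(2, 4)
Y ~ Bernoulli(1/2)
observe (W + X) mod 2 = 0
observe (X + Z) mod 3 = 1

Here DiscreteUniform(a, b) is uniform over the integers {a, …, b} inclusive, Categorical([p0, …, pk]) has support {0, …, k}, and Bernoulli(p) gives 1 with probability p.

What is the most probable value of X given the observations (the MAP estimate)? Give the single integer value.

argmax_v P(X = v | obs) = 0

Enumerate traces; 90 have nonzero weight after conditioning:
  (V=0, Z=0, X=1, U=0, W=3, Y=0) weight 8/1575
  (V=0, Z=0, X=1, U=0, W=3, Y=1) weight 8/1575
  (V=0, Z=0, X=1, U=1, W=3, Y=0) weight 4/1575
  (V=0, Z=0, X=1, U=1, W=3, Y=1) weight 4/1575
  (V=0, Z=0, X=1, U=2, W=3, Y=0) weight 8/1575
  (V=0, Z=0, X=1, U=2, W=3, Y=1) weight 8/1575
  (V=0, Z=1, X=0, U=0, W=2, Y=0) weight 4/1575
  (V=0, Z=1, X=0, U=0, W=2, Y=1) weight 4/1575
  (V=0, Z=2, X=2, U=0, W=2, Y=0) weight 8/4725
  … 81 more
Group by X:
  weight(X=0) = 26/315
  weight(X=1) = 43/945
  weight(X=2) = 1/21
Total weight = 26/315 + 43/945 + 1/21 = 166/945
P(X=0 | obs) = 26/315 / 166/945 = 39/83
P(X=1 | obs) = 43/945 / 166/945 = 43/166
P(X=2 | obs) = 1/21 / 166/945 = 45/166
argmax = 0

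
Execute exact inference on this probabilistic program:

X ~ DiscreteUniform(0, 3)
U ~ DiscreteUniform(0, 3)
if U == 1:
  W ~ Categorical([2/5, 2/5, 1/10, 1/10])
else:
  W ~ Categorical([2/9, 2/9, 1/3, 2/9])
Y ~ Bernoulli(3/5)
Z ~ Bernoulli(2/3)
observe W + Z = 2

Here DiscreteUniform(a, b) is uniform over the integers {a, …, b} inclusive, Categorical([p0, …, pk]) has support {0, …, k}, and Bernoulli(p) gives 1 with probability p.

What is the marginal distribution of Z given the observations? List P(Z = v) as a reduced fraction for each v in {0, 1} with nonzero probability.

P(Z=0) = 33/97, P(Z=1) = 64/97

Enumerate traces; 64 have nonzero weight after conditioning:
  (X=0, U=0, W=1, Y=0, Z=1) weight 1/270
  (X=0, U=0, W=1, Y=1, Z=1) weight 1/180
  (X=0, U=0, W=2, Y=0, Z=0) weight 1/360
  (X=0, U=0, W=2, Y=1, Z=0) weight 1/240
  (X=0, U=1, W=1, Y=0, Z=1) weight 1/150
  (X=0, U=1, W=1, Y=1, Z=1) weight 1/100
  (X=0, U=1, W=2, Y=0, Z=0) weight 1/1200
  (X=0, U=1, W=2, Y=1, Z=0) weight 1/800
  … 56 more
Group by Z:
  weight(Z=0) = 11/120
  weight(Z=1) = 8/45
Total weight = 11/120 + 8/45 = 97/360
P(Z=0 | obs) = 11/120 / 97/360 = 33/97
P(Z=1 | obs) = 8/45 / 97/360 = 64/97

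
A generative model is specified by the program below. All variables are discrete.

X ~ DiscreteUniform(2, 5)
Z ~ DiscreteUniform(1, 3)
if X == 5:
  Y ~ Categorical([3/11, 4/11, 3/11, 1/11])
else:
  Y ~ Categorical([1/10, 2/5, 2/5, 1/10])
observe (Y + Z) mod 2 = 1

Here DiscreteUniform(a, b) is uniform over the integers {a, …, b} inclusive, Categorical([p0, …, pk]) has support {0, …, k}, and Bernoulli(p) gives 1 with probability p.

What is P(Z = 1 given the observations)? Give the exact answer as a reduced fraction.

Enumerate traces; 24 have nonzero weight after conditioning:
  (X=2, Z=1, Y=0) weight 1/120
  (X=2, Z=1, Y=2) weight 1/30
  (X=2, Z=2, Y=1) weight 1/30
  (X=2, Z=2, Y=3) weight 1/120
  (X=2, Z=3, Y=0) weight 1/120
  (X=2, Z=3, Y=2) weight 1/30
  (X=3, Z=1, Y=0) weight 1/120
  (X=3, Z=1, Y=2) weight 1/30
  … 16 more
Group by Z:
  weight(Z=1) = 15/88
  weight(Z=2) = 43/264
  weight(Z=3) = 15/88
Total weight = 15/88 + 43/264 + 15/88 = 133/264
P(Z=1 | obs) = 15/88 / 133/264 = 45/133
P(Z=2 | obs) = 43/264 / 133/264 = 43/133
P(Z=3 | obs) = 15/88 / 133/264 = 45/133

P(Z = 1 | obs) = 45/133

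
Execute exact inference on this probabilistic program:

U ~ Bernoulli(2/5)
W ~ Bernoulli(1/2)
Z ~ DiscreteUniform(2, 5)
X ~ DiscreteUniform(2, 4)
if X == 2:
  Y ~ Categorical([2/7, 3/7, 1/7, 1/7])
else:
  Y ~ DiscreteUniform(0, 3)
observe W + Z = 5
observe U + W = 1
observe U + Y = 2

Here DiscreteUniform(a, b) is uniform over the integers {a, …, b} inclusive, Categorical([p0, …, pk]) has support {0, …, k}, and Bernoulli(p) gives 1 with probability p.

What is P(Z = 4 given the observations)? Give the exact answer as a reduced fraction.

Enumerate traces; 6 have nonzero weight after conditioning:
  (U=0, W=1, Z=4, X=2, Y=2) weight 1/280
  (U=0, W=1, Z=4, X=3, Y=2) weight 1/160
  (U=0, W=1, Z=4, X=4, Y=2) weight 1/160
  (U=1, W=0, Z=5, X=2, Y=1) weight 1/140
  (U=1, W=0, Z=5, X=3, Y=1) weight 1/240
  (U=1, W=0, Z=5, X=4, Y=1) weight 1/240
Group by Z:
  weight(Z=4) = 9/560
  weight(Z=5) = 13/840
Total weight = 9/560 + 13/840 = 53/1680
P(Z=4 | obs) = 9/560 / 53/1680 = 27/53
P(Z=5 | obs) = 13/840 / 53/1680 = 26/53

P(Z = 4 | obs) = 27/53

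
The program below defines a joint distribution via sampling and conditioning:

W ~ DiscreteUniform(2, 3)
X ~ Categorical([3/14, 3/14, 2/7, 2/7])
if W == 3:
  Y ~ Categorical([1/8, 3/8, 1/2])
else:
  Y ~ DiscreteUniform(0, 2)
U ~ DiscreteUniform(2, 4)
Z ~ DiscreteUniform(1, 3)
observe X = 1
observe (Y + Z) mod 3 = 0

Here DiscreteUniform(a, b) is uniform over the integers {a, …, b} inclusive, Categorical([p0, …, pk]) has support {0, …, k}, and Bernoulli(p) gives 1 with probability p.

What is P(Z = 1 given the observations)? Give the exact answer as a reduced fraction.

P(Z = 1 | obs) = 5/12

Enumerate traces; 18 have nonzero weight after conditioning:
  (W=2, X=1, Y=0, U=2, Z=3) weight 1/252
  (W=2, X=1, Y=0, U=3, Z=3) weight 1/252
  (W=2, X=1, Y=0, U=4, Z=3) weight 1/252
  (W=2, X=1, Y=1, U=2, Z=2) weight 1/252
  (W=2, X=1, Y=1, U=3, Z=2) weight 1/252
  (W=2, X=1, Y=1, U=4, Z=2) weight 1/252
  (W=2, X=1, Y=2, U=2, Z=1) weight 1/252
  (W=2, X=1, Y=2, U=3, Z=1) weight 1/252
  … 10 more
Group by Z:
  weight(Z=1) = 5/168
  weight(Z=2) = 17/672
  weight(Z=3) = 11/672
Total weight = 5/168 + 17/672 + 11/672 = 1/14
P(Z=1 | obs) = 5/168 / 1/14 = 5/12
P(Z=2 | obs) = 17/672 / 1/14 = 17/48
P(Z=3 | obs) = 11/672 / 1/14 = 11/48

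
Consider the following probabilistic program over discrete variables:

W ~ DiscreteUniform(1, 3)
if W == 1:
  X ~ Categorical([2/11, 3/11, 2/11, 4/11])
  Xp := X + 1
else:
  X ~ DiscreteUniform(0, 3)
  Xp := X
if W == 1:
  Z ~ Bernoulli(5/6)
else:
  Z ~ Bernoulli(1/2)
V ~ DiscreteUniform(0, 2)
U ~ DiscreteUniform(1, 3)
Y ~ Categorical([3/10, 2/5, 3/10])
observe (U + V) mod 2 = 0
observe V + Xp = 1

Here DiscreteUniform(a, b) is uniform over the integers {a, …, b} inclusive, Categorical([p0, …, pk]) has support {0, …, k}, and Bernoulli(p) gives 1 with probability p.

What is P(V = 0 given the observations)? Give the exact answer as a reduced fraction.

Enumerate traces; 42 have nonzero weight after conditioning:
  (W=1, X=0, Z=0, V=0, U=2, Y=0) weight 1/2970
  (W=1, X=0, Z=0, V=0, U=2, Y=1) weight 2/4455
  (W=1, X=0, Z=0, V=0, U=2, Y=2) weight 1/2970
  (W=1, X=0, Z=1, V=0, U=2, Y=0) weight 1/594
  (W=1, X=0, Z=1, V=0, U=2, Y=1) weight 2/891
  (W=1, X=0, Z=1, V=0, U=2, Y=2) weight 1/594
  (W=2, X=0, Z=0, V=1, U=1, Y=0) weight 1/720
  (W=2, X=0, Z=0, V=1, U=1, Y=1) weight 1/540
  … 34 more
Group by V:
  weight(V=0) = 5/198
  weight(V=1) = 1/27
Total weight = 5/198 + 1/27 = 37/594
P(V=0 | obs) = 5/198 / 37/594 = 15/37
P(V=1 | obs) = 1/27 / 37/594 = 22/37

P(V = 0 | obs) = 15/37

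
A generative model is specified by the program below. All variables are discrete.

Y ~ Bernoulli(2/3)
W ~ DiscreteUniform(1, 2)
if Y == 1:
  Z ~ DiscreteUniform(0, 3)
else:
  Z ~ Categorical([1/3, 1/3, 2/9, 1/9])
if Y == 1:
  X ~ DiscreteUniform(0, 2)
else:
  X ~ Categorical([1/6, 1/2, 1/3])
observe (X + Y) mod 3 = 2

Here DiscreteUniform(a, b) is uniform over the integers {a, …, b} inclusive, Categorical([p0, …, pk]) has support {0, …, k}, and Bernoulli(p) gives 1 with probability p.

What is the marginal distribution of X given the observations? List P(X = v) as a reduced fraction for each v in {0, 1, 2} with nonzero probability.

P(X=1) = 2/3, P(X=2) = 1/3

Enumerate traces; 16 have nonzero weight after conditioning:
  (Y=0, W=1, Z=0, X=2) weight 1/54
  (Y=0, W=1, Z=1, X=2) weight 1/54
  (Y=0, W=1, Z=2, X=2) weight 1/81
  (Y=0, W=1, Z=3, X=2) weight 1/162
  (Y=0, W=2, Z=0, X=2) weight 1/54
  (Y=0, W=2, Z=1, X=2) weight 1/54
  (Y=0, W=2, Z=2, X=2) weight 1/81
  (Y=0, W=2, Z=3, X=2) weight 1/162
  (Y=1, W=1, Z=0, X=1) weight 1/36
  … 7 more
Group by X:
  weight(X=1) = 2/9
  weight(X=2) = 1/9
Total weight = 2/9 + 1/9 = 1/3
P(X=1 | obs) = 2/9 / 1/3 = 2/3
P(X=2 | obs) = 1/9 / 1/3 = 1/3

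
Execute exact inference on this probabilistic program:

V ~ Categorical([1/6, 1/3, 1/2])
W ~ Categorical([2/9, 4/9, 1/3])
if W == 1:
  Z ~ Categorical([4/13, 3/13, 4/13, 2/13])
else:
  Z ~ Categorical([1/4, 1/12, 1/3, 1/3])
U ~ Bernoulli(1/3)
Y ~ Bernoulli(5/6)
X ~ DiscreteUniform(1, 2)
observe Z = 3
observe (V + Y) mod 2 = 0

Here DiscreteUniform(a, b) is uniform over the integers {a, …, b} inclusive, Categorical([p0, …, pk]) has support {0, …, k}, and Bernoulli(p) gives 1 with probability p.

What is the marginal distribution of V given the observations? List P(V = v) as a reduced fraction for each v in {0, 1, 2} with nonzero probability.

Enumerate traces; 36 have nonzero weight after conditioning:
  (V=0, W=0, Z=3, U=0, Y=0, X=1) weight 1/1458
  (V=0, W=0, Z=3, U=0, Y=0, X=2) weight 1/1458
  (V=0, W=0, Z=3, U=1, Y=0, X=1) weight 1/2916
  (V=0, W=0, Z=3, U=1, Y=0, X=2) weight 1/2916
  (V=0, W=1, Z=3, U=0, Y=0, X=1) weight 2/3159
  (V=0, W=1, Z=3, U=0, Y=0, X=2) weight 2/3159
  (V=0, W=1, Z=3, U=1, Y=0, X=1) weight 1/3159
  (V=0, W=1, Z=3, U=1, Y=0, X=2) weight 1/3159
  (V=1, W=0, Z=3, U=0, Y=1, X=1) weight 5/729
  (V=2, W=0, Z=3, U=0, Y=0, X=1) weight 1/486
  … 26 more
Group by V:
  weight(V=0) = 89/12636
  weight(V=1) = 445/6318
  weight(V=2) = 89/4212
Total weight = 89/12636 + 445/6318 + 89/4212 = 623/6318
P(V=0 | obs) = 89/12636 / 623/6318 = 1/14
P(V=1 | obs) = 445/6318 / 623/6318 = 5/7
P(V=2 | obs) = 89/4212 / 623/6318 = 3/14

P(V=0) = 1/14, P(V=1) = 5/7, P(V=2) = 3/14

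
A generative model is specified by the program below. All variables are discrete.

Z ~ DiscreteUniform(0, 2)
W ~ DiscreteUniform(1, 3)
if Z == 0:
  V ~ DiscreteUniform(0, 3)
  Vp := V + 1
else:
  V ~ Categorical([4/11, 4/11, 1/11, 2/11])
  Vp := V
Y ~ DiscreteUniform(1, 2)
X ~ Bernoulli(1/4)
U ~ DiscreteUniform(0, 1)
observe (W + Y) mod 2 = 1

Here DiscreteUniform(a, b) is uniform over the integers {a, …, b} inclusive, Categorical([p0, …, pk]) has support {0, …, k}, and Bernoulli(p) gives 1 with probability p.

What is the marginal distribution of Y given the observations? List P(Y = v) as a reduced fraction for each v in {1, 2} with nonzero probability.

P(Y=1) = 1/3, P(Y=2) = 2/3

Enumerate traces; 144 have nonzero weight after conditioning:
  (Z=0, W=1, V=0, Y=2, X=0, U=0) weight 1/192
  (Z=0, W=1, V=0, Y=2, X=0, U=1) weight 1/192
  (Z=0, W=1, V=0, Y=2, X=1, U=0) weight 1/576
  (Z=0, W=1, V=0, Y=2, X=1, U=1) weight 1/576
  (Z=0, W=1, V=1, Y=2, X=0, U=0) weight 1/192
  (Z=0, W=1, V=1, Y=2, X=0, U=1) weight 1/192
  (Z=0, W=1, V=1, Y=2, X=1, U=0) weight 1/576
  (Z=0, W=1, V=1, Y=2, X=1, U=1) weight 1/576
  (Z=0, W=2, V=0, Y=1, X=0, U=0) weight 1/192
  … 135 more
Group by Y:
  weight(Y=1) = 1/6
  weight(Y=2) = 1/3
Total weight = 1/6 + 1/3 = 1/2
P(Y=1 | obs) = 1/6 / 1/2 = 1/3
P(Y=2 | obs) = 1/3 / 1/2 = 2/3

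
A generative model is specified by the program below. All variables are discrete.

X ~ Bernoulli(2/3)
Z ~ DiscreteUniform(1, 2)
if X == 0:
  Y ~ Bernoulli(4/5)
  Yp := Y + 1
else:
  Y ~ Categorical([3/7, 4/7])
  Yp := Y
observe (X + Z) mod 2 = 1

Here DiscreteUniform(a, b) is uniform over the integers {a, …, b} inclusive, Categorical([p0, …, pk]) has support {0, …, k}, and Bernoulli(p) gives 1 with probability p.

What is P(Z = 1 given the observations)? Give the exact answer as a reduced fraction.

Enumerate traces; 4 have nonzero weight after conditioning:
  (X=0, Z=1, Y=0) weight 1/30
  (X=0, Z=1, Y=1) weight 2/15
  (X=1, Z=2, Y=0) weight 1/7
  (X=1, Z=2, Y=1) weight 4/21
Group by Z:
  weight(Z=1) = 1/6
  weight(Z=2) = 1/3
Total weight = 1/6 + 1/3 = 1/2
P(Z=1 | obs) = 1/6 / 1/2 = 1/3
P(Z=2 | obs) = 1/3 / 1/2 = 2/3

P(Z = 1 | obs) = 1/3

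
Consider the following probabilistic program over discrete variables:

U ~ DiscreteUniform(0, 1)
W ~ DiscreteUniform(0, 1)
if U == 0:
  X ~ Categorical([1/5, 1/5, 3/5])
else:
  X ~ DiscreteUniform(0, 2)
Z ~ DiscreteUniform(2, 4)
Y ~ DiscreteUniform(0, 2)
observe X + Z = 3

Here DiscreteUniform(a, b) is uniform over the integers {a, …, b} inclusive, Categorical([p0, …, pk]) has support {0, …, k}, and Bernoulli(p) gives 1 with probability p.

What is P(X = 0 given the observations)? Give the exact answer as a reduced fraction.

Enumerate traces; 24 have nonzero weight after conditioning:
  (U=0, W=0, X=0, Z=3, Y=0) weight 1/180
  (U=0, W=0, X=0, Z=3, Y=1) weight 1/180
  (U=0, W=0, X=0, Z=3, Y=2) weight 1/180
  (U=0, W=0, X=1, Z=2, Y=0) weight 1/180
  (U=0, W=0, X=1, Z=2, Y=1) weight 1/180
  (U=0, W=0, X=1, Z=2, Y=2) weight 1/180
  (U=0, W=1, X=0, Z=3, Y=0) weight 1/180
  (U=0, W=1, X=0, Z=3, Y=1) weight 1/180
  … 16 more
Group by X:
  weight(X=0) = 4/45
  weight(X=1) = 4/45
Total weight = 4/45 + 4/45 = 8/45
P(X=0 | obs) = 4/45 / 8/45 = 1/2
P(X=1 | obs) = 4/45 / 8/45 = 1/2

P(X = 0 | obs) = 1/2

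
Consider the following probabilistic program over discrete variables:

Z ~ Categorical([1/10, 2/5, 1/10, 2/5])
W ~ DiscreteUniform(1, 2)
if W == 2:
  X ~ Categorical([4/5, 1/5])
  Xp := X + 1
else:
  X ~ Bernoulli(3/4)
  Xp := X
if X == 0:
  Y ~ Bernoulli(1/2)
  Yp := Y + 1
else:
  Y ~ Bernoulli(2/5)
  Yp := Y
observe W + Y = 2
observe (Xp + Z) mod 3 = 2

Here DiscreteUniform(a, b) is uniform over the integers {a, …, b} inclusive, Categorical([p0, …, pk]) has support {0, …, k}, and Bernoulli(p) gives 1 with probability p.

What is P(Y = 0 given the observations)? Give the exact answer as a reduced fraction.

Enumerate traces; 5 have nonzero weight after conditioning:
  (Z=0, W=2, X=1, Y=0) weight 3/500
  (Z=1, W=1, X=1, Y=1) weight 3/50
  (Z=1, W=2, X=0, Y=0) weight 2/25
  (Z=2, W=1, X=0, Y=1) weight 1/160
  (Z=3, W=2, X=1, Y=0) weight 3/125
Group by Y:
  weight(Y=0) = 11/100
  weight(Y=1) = 53/800
Total weight = 11/100 + 53/800 = 141/800
P(Y=0 | obs) = 11/100 / 141/800 = 88/141
P(Y=1 | obs) = 53/800 / 141/800 = 53/141

P(Y = 0 | obs) = 88/141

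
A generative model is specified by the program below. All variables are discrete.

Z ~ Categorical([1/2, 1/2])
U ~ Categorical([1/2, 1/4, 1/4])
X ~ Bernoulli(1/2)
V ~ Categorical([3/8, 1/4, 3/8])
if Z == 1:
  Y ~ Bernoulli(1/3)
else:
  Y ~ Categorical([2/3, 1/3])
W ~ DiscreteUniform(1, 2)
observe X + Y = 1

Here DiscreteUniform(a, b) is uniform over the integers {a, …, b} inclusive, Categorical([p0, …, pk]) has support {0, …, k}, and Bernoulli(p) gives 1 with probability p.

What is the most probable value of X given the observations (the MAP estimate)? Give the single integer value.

argmax_v P(X = v | obs) = 1

Enumerate traces; 72 have nonzero weight after conditioning:
  (Z=0, U=0, X=0, V=0, Y=1, W=1) weight 1/128
  (Z=0, U=0, X=0, V=0, Y=1, W=2) weight 1/128
  (Z=0, U=0, X=0, V=1, Y=1, W=1) weight 1/192
  (Z=0, U=0, X=0, V=1, Y=1, W=2) weight 1/192
  (Z=0, U=0, X=0, V=2, Y=1, W=1) weight 1/128
  (Z=0, U=0, X=0, V=2, Y=1, W=2) weight 1/128
  (Z=0, U=0, X=1, V=0, Y=0, W=1) weight 1/64
  (Z=0, U=0, X=1, V=0, Y=0, W=2) weight 1/64
  … 64 more
Group by X:
  weight(X=0) = 1/6
  weight(X=1) = 1/3
Total weight = 1/6 + 1/3 = 1/2
P(X=0 | obs) = 1/6 / 1/2 = 1/3
P(X=1 | obs) = 1/3 / 1/2 = 2/3
argmax = 1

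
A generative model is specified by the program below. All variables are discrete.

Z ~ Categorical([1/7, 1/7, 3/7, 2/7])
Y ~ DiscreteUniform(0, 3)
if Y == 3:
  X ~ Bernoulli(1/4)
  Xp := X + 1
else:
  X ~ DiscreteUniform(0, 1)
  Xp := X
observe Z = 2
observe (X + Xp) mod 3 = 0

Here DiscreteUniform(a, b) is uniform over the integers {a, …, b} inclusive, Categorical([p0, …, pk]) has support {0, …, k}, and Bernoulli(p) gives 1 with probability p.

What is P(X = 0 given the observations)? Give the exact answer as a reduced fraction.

Enumerate traces; 4 have nonzero weight after conditioning:
  (Z=2, Y=0, X=0) weight 3/56
  (Z=2, Y=1, X=0) weight 3/56
  (Z=2, Y=2, X=0) weight 3/56
  (Z=2, Y=3, X=1) weight 3/112
Group by X:
  weight(X=0) = 9/56
  weight(X=1) = 3/112
Total weight = 9/56 + 3/112 = 3/16
P(X=0 | obs) = 9/56 / 3/16 = 6/7
P(X=1 | obs) = 3/112 / 3/16 = 1/7

P(X = 0 | obs) = 6/7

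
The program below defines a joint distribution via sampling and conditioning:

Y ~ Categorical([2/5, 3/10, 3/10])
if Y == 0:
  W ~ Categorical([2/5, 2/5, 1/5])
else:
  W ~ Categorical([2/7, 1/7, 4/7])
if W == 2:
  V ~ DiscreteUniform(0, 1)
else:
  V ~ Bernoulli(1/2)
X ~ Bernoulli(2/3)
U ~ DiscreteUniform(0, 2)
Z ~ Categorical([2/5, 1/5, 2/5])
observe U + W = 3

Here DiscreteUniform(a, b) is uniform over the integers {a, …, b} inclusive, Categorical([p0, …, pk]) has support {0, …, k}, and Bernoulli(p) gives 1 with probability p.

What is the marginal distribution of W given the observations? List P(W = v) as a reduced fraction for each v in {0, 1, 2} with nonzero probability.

Enumerate traces; 72 have nonzero weight after conditioning:
  (Y=0, W=1, V=0, X=0, U=2, Z=0) weight 4/1125
  (Y=0, W=1, V=0, X=0, U=2, Z=1) weight 2/1125
  (Y=0, W=1, V=0, X=0, U=2, Z=2) weight 4/1125
  (Y=0, W=1, V=0, X=1, U=2, Z=0) weight 8/1125
  (Y=0, W=1, V=0, X=1, U=2, Z=1) weight 4/1125
  (Y=0, W=1, V=0, X=1, U=2, Z=2) weight 8/1125
  (Y=0, W=1, V=1, X=0, U=2, Z=0) weight 4/1125
  (Y=0, W=1, V=1, X=0, U=2, Z=1) weight 2/1125
  (Y=0, W=2, V=0, X=0, U=1, Z=0) weight 2/1125
  … 63 more
Group by W:
  weight(W=1) = 43/525
  weight(W=2) = 74/525
Total weight = 43/525 + 74/525 = 39/175
P(W=1 | obs) = 43/525 / 39/175 = 43/117
P(W=2 | obs) = 74/525 / 39/175 = 74/117

P(W=1) = 43/117, P(W=2) = 74/117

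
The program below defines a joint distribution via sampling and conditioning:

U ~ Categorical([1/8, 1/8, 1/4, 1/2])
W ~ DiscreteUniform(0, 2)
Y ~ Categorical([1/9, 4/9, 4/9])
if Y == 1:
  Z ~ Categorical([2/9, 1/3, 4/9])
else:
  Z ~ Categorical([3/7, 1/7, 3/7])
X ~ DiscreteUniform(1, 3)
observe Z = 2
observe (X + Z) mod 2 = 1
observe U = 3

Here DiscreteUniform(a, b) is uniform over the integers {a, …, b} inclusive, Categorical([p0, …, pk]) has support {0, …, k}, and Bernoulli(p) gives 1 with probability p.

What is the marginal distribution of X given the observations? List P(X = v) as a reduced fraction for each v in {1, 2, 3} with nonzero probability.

P(X=1) = 1/2, P(X=3) = 1/2

Enumerate traces; 18 have nonzero weight after conditioning:
  (U=3, W=0, Y=0, Z=2, X=1) weight 1/378
  (U=3, W=0, Y=0, Z=2, X=3) weight 1/378
  (U=3, W=0, Y=1, Z=2, X=1) weight 8/729
  (U=3, W=0, Y=1, Z=2, X=3) weight 8/729
  (U=3, W=0, Y=2, Z=2, X=1) weight 2/189
  (U=3, W=0, Y=2, Z=2, X=3) weight 2/189
  (U=3, W=1, Y=0, Z=2, X=1) weight 1/378
  (U=3, W=1, Y=0, Z=2, X=3) weight 1/378
  … 10 more
Group by X:
  weight(X=1) = 247/3402
  weight(X=3) = 247/3402
Total weight = 247/3402 + 247/3402 = 247/1701
P(X=1 | obs) = 247/3402 / 247/1701 = 1/2
P(X=3 | obs) = 247/3402 / 247/1701 = 1/2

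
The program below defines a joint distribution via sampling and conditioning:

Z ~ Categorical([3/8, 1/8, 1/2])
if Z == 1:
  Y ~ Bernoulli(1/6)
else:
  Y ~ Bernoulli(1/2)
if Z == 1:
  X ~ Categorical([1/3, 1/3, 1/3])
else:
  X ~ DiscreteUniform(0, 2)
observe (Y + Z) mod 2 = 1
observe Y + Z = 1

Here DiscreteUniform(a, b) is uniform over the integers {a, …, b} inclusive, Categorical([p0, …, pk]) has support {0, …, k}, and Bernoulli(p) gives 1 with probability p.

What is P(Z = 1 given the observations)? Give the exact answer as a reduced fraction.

Enumerate traces; 6 have nonzero weight after conditioning:
  (Z=0, Y=1, X=0) weight 1/16
  (Z=0, Y=1, X=1) weight 1/16
  (Z=0, Y=1, X=2) weight 1/16
  (Z=1, Y=0, X=0) weight 5/144
  (Z=1, Y=0, X=1) weight 5/144
  (Z=1, Y=0, X=2) weight 5/144
Group by Z:
  weight(Z=0) = 3/16
  weight(Z=1) = 5/48
Total weight = 3/16 + 5/48 = 7/24
P(Z=0 | obs) = 3/16 / 7/24 = 9/14
P(Z=1 | obs) = 5/48 / 7/24 = 5/14

P(Z = 1 | obs) = 5/14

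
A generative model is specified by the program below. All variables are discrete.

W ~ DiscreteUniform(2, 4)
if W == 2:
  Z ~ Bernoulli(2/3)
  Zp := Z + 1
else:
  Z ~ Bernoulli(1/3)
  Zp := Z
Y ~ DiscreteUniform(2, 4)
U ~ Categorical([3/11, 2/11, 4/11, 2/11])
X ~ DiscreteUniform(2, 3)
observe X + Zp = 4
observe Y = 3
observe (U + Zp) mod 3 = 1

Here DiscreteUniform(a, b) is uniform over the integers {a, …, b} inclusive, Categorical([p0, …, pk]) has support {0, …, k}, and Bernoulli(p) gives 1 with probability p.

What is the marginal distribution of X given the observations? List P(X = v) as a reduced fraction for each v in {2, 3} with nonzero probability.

Enumerate traces; 7 have nonzero weight after conditioning:
  (W=2, Z=0, Y=3, U=0, X=3) weight 1/198
  (W=2, Z=0, Y=3, U=3, X=3) weight 1/297
  (W=2, Z=1, Y=3, U=2, X=2) weight 4/297
  (W=3, Z=1, Y=3, U=0, X=3) weight 1/198
  (W=3, Z=1, Y=3, U=3, X=3) weight 1/297
  (W=4, Z=1, Y=3, U=0, X=3) weight 1/198
  (W=4, Z=1, Y=3, U=3, X=3) weight 1/297
Group by X:
  weight(X=2) = 4/297
  weight(X=3) = 5/198
Total weight = 4/297 + 5/198 = 23/594
P(X=2 | obs) = 4/297 / 23/594 = 8/23
P(X=3 | obs) = 5/198 / 23/594 = 15/23

P(X=2) = 8/23, P(X=3) = 15/23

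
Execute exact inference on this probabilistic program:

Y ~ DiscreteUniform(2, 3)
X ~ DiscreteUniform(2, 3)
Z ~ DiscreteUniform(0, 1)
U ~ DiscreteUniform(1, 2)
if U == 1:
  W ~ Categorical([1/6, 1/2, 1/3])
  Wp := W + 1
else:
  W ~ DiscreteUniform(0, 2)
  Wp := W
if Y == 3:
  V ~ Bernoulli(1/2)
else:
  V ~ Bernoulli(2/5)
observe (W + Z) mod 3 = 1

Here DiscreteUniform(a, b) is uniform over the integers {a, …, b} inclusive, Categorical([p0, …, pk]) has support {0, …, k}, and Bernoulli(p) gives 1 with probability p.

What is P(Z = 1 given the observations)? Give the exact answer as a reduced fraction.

P(Z = 1 | obs) = 3/8

Enumerate traces; 32 have nonzero weight after conditioning:
  (Y=2, X=2, Z=0, U=1, W=1, V=0) weight 3/160
  (Y=2, X=2, Z=0, U=1, W=1, V=1) weight 1/80
  (Y=2, X=2, Z=0, U=2, W=1, V=0) weight 1/80
  (Y=2, X=2, Z=0, U=2, W=1, V=1) weight 1/120
  (Y=2, X=2, Z=1, U=1, W=0, V=0) weight 1/160
  (Y=2, X=2, Z=1, U=1, W=0, V=1) weight 1/240
  (Y=2, X=2, Z=1, U=2, W=0, V=0) weight 1/80
  (Y=2, X=2, Z=1, U=2, W=0, V=1) weight 1/120
  … 24 more
Group by Z:
  weight(Z=0) = 5/24
  weight(Z=1) = 1/8
Total weight = 5/24 + 1/8 = 1/3
P(Z=0 | obs) = 5/24 / 1/3 = 5/8
P(Z=1 | obs) = 1/8 / 1/3 = 3/8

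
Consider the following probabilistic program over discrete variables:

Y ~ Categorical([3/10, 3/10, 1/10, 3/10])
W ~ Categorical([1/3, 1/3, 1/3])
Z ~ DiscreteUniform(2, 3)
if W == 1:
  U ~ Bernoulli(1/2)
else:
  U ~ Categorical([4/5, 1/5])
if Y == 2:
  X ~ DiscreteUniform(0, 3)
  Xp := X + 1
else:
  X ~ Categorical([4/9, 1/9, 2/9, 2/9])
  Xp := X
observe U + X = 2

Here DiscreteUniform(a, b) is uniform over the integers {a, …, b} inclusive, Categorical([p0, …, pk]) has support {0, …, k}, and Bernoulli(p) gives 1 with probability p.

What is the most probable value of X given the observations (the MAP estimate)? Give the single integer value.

argmax_v P(X = v | obs) = 2

Enumerate traces; 48 have nonzero weight after conditioning:
  (Y=0, W=0, Z=2, U=0, X=2) weight 2/225
  (Y=0, W=0, Z=2, U=1, X=1) weight 1/900
  (Y=0, W=0, Z=3, U=0, X=2) weight 2/225
  (Y=0, W=0, Z=3, U=1, X=1) weight 1/900
  (Y=0, W=1, Z=2, U=0, X=2) weight 1/180
  (Y=0, W=1, Z=2, U=1, X=1) weight 1/360
  (Y=0, W=1, Z=3, U=0, X=2) weight 1/180
  (Y=0, W=1, Z=3, U=1, X=1) weight 1/360
  … 40 more
Group by X:
  weight(X=1) = 3/80
  weight(X=2) = 63/400
Total weight = 3/80 + 63/400 = 39/200
P(X=1 | obs) = 3/80 / 39/200 = 5/26
P(X=2 | obs) = 63/400 / 39/200 = 21/26
argmax = 2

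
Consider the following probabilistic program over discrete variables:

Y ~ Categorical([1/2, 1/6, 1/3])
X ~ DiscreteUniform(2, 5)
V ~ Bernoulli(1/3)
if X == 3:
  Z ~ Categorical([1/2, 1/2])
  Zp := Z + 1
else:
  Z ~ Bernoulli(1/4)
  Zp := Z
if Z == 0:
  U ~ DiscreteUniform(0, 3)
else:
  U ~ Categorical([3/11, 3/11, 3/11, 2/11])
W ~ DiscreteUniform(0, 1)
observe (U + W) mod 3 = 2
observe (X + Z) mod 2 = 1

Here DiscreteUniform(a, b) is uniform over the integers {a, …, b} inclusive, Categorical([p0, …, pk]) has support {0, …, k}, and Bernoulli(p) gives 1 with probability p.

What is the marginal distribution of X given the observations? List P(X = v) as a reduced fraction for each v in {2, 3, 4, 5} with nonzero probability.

P(X=2) = 12/79, P(X=3) = 22/79, P(X=4) = 12/79, P(X=5) = 33/79

Enumerate traces; 48 have nonzero weight after conditioning:
  (Y=0, X=2, V=0, Z=1, U=1, W=1) weight 1/352
  (Y=0, X=2, V=0, Z=1, U=2, W=0) weight 1/352
  (Y=0, X=2, V=1, Z=1, U=1, W=1) weight 1/704
  (Y=0, X=2, V=1, Z=1, U=2, W=0) weight 1/704
  (Y=0, X=3, V=0, Z=0, U=1, W=1) weight 1/192
  (Y=0, X=3, V=0, Z=0, U=2, W=0) weight 1/192
  (Y=0, X=3, V=1, Z=0, U=1, W=1) weight 1/384
  (Y=0, X=3, V=1, Z=0, U=2, W=0) weight 1/384
  (Y=0, X=4, V=0, Z=1, U=1, W=1) weight 1/352
  (Y=0, X=5, V=0, Z=0, U=1, W=1) weight 1/128
  … 38 more
Group by X:
  weight(X=2) = 3/176
  weight(X=3) = 1/32
  weight(X=4) = 3/176
  weight(X=5) = 3/64
Total weight = 3/176 + 1/32 + 3/176 + 3/64 = 79/704
P(X=2 | obs) = 3/176 / 79/704 = 12/79
P(X=3 | obs) = 1/32 / 79/704 = 22/79
P(X=4 | obs) = 3/176 / 79/704 = 12/79
P(X=5 | obs) = 3/64 / 79/704 = 33/79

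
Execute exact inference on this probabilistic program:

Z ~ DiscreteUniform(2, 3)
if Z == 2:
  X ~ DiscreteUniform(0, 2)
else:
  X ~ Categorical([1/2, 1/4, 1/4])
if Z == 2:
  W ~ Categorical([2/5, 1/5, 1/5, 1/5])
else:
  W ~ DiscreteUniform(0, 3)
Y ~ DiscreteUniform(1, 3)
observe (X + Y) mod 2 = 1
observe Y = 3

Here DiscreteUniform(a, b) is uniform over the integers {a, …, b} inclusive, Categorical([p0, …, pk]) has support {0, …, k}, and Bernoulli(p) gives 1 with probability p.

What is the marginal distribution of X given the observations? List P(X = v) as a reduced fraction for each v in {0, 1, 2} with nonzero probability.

P(X=0) = 10/17, P(X=2) = 7/17

Enumerate traces; 16 have nonzero weight after conditioning:
  (Z=2, X=0, W=0, Y=3) weight 1/45
  (Z=2, X=0, W=1, Y=3) weight 1/90
  (Z=2, X=0, W=2, Y=3) weight 1/90
  (Z=2, X=0, W=3, Y=3) weight 1/90
  (Z=2, X=2, W=0, Y=3) weight 1/45
  (Z=2, X=2, W=1, Y=3) weight 1/90
  (Z=2, X=2, W=2, Y=3) weight 1/90
  (Z=2, X=2, W=3, Y=3) weight 1/90
  … 8 more
Group by X:
  weight(X=0) = 5/36
  weight(X=2) = 7/72
Total weight = 5/36 + 7/72 = 17/72
P(X=0 | obs) = 5/36 / 17/72 = 10/17
P(X=2 | obs) = 7/72 / 17/72 = 7/17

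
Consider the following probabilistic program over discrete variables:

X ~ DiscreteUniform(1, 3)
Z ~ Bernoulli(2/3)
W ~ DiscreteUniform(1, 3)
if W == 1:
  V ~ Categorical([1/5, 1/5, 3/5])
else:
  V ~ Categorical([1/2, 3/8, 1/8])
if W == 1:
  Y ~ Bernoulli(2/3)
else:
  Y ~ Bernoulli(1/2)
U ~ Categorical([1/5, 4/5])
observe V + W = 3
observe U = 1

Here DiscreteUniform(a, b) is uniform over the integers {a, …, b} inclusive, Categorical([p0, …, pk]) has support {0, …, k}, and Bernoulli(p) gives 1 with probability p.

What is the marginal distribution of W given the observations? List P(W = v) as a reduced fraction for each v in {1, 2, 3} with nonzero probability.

P(W=1) = 24/59, P(W=2) = 15/59, P(W=3) = 20/59

Enumerate traces; 36 have nonzero weight after conditioning:
  (X=1, Z=0, W=1, V=2, Y=0, U=1) weight 4/675
  (X=1, Z=0, W=1, V=2, Y=1, U=1) weight 8/675
  (X=1, Z=0, W=2, V=1, Y=0, U=1) weight 1/180
  (X=1, Z=0, W=2, V=1, Y=1, U=1) weight 1/180
  (X=1, Z=0, W=3, V=0, Y=0, U=1) weight 1/135
  (X=1, Z=0, W=3, V=0, Y=1, U=1) weight 1/135
  (X=1, Z=1, W=1, V=2, Y=0, U=1) weight 8/675
  (X=1, Z=1, W=1, V=2, Y=1, U=1) weight 16/675
  … 28 more
Group by W:
  weight(W=1) = 4/25
  weight(W=2) = 1/10
  weight(W=3) = 2/15
Total weight = 4/25 + 1/10 + 2/15 = 59/150
P(W=1 | obs) = 4/25 / 59/150 = 24/59
P(W=2 | obs) = 1/10 / 59/150 = 15/59
P(W=3 | obs) = 2/15 / 59/150 = 20/59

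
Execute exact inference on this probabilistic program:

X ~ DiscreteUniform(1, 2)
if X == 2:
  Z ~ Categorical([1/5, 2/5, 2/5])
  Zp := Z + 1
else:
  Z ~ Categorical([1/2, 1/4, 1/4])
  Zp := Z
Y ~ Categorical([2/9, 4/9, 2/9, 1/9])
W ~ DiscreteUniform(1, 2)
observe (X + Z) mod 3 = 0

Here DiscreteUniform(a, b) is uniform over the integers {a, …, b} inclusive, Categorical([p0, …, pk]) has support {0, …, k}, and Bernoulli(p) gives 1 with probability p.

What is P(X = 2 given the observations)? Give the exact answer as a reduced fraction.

P(X = 2 | obs) = 8/13

Enumerate traces; 16 have nonzero weight after conditioning:
  (X=1, Z=2, Y=0, W=1) weight 1/72
  (X=1, Z=2, Y=0, W=2) weight 1/72
  (X=1, Z=2, Y=1, W=1) weight 1/36
  (X=1, Z=2, Y=1, W=2) weight 1/36
  (X=1, Z=2, Y=2, W=1) weight 1/72
  (X=1, Z=2, Y=2, W=2) weight 1/72
  (X=1, Z=2, Y=3, W=1) weight 1/144
  (X=1, Z=2, Y=3, W=2) weight 1/144
  (X=2, Z=1, Y=0, W=1) weight 1/45
  … 7 more
Group by X:
  weight(X=1) = 1/8
  weight(X=2) = 1/5
Total weight = 1/8 + 1/5 = 13/40
P(X=1 | obs) = 1/8 / 13/40 = 5/13
P(X=2 | obs) = 1/5 / 13/40 = 8/13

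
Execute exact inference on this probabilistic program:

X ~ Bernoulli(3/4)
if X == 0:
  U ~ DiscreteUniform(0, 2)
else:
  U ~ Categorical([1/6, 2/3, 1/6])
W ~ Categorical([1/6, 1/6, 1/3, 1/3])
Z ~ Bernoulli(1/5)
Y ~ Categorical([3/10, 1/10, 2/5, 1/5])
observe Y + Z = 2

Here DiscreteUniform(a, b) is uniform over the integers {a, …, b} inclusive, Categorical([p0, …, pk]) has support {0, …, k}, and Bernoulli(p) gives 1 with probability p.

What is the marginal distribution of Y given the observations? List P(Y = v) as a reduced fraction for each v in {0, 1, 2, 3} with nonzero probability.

Enumerate traces; 48 have nonzero weight after conditioning:
  (X=0, U=0, W=0, Z=0, Y=2) weight 1/225
  (X=0, U=0, W=0, Z=1, Y=1) weight 1/3600
  (X=0, U=0, W=1, Z=0, Y=2) weight 1/225
  (X=0, U=0, W=1, Z=1, Y=1) weight 1/3600
  (X=0, U=0, W=2, Z=0, Y=2) weight 2/225
  (X=0, U=0, W=2, Z=1, Y=1) weight 1/1800
  (X=0, U=0, W=3, Z=0, Y=2) weight 2/225
  (X=0, U=0, W=3, Z=1, Y=1) weight 1/1800
  … 40 more
Group by Y:
  weight(Y=1) = 1/50
  weight(Y=2) = 8/25
Total weight = 1/50 + 8/25 = 17/50
P(Y=1 | obs) = 1/50 / 17/50 = 1/17
P(Y=2 | obs) = 8/25 / 17/50 = 16/17

P(Y=1) = 1/17, P(Y=2) = 16/17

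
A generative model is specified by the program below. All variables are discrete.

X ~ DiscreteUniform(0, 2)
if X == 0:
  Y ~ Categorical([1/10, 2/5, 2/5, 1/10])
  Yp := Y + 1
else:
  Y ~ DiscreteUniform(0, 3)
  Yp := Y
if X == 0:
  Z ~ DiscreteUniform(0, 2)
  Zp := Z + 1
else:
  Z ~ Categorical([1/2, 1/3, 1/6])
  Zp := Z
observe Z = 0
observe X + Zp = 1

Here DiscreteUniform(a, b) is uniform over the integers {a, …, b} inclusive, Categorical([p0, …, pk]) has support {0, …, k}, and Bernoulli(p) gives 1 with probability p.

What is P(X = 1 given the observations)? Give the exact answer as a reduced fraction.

Enumerate traces; 8 have nonzero weight after conditioning:
  (X=0, Y=0, Z=0) weight 1/90
  (X=0, Y=1, Z=0) weight 2/45
  (X=0, Y=2, Z=0) weight 2/45
  (X=0, Y=3, Z=0) weight 1/90
  (X=1, Y=0, Z=0) weight 1/24
  (X=1, Y=1, Z=0) weight 1/24
  (X=1, Y=2, Z=0) weight 1/24
  (X=1, Y=3, Z=0) weight 1/24
Group by X:
  weight(X=0) = 1/9
  weight(X=1) = 1/6
Total weight = 1/9 + 1/6 = 5/18
P(X=0 | obs) = 1/9 / 5/18 = 2/5
P(X=1 | obs) = 1/6 / 5/18 = 3/5

P(X = 1 | obs) = 3/5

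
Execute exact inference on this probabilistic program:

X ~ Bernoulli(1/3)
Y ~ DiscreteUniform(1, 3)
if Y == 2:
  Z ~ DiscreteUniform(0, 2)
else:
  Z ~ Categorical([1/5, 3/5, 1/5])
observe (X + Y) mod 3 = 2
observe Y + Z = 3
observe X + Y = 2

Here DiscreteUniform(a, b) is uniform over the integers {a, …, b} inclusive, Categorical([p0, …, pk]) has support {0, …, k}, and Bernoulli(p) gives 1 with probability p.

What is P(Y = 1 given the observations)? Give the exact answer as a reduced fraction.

Enumerate traces; 2 have nonzero weight after conditioning:
  (X=0, Y=2, Z=1) weight 2/27
  (X=1, Y=1, Z=2) weight 1/45
Group by Y:
  weight(Y=1) = 1/45
  weight(Y=2) = 2/27
Total weight = 1/45 + 2/27 = 13/135
P(Y=1 | obs) = 1/45 / 13/135 = 3/13
P(Y=2 | obs) = 2/27 / 13/135 = 10/13

P(Y = 1 | obs) = 3/13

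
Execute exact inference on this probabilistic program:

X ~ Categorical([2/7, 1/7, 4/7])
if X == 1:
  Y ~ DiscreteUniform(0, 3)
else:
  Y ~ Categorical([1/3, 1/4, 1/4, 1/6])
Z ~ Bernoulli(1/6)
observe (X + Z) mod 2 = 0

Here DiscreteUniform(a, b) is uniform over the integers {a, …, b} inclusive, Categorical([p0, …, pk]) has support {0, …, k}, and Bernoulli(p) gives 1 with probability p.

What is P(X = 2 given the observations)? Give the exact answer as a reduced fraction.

Enumerate traces; 12 have nonzero weight after conditioning:
  (X=0, Y=0, Z=0) weight 5/63
  (X=0, Y=1, Z=0) weight 5/84
  (X=0, Y=2, Z=0) weight 5/84
  (X=0, Y=3, Z=0) weight 5/126
  (X=1, Y=0, Z=1) weight 1/168
  (X=1, Y=1, Z=1) weight 1/168
  (X=1, Y=2, Z=1) weight 1/168
  (X=1, Y=3, Z=1) weight 1/168
  (X=2, Y=0, Z=0) weight 10/63
  … 3 more
Group by X:
  weight(X=0) = 5/21
  weight(X=1) = 1/42
  weight(X=2) = 10/21
Total weight = 5/21 + 1/42 + 10/21 = 31/42
P(X=0 | obs) = 5/21 / 31/42 = 10/31
P(X=1 | obs) = 1/42 / 31/42 = 1/31
P(X=2 | obs) = 10/21 / 31/42 = 20/31

P(X = 2 | obs) = 20/31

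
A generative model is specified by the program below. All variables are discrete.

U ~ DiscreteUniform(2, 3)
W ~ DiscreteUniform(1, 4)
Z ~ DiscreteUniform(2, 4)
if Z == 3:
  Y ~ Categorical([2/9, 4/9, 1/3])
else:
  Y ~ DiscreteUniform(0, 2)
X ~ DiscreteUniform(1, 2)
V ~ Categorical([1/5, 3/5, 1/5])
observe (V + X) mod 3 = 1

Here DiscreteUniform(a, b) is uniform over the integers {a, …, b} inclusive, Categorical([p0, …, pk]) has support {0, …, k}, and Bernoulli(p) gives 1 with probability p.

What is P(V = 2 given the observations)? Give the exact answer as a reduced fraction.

P(V = 2 | obs) = 1/2

Enumerate traces; 144 have nonzero weight after conditioning:
  (U=2, W=1, Z=2, Y=0, X=1, V=0) weight 1/720
  (U=2, W=1, Z=2, Y=0, X=2, V=2) weight 1/720
  (U=2, W=1, Z=2, Y=1, X=1, V=0) weight 1/720
  (U=2, W=1, Z=2, Y=1, X=2, V=2) weight 1/720
  (U=2, W=1, Z=2, Y=2, X=1, V=0) weight 1/720
  (U=2, W=1, Z=2, Y=2, X=2, V=2) weight 1/720
  (U=2, W=1, Z=3, Y=0, X=1, V=0) weight 1/1080
  (U=2, W=1, Z=3, Y=0, X=2, V=2) weight 1/1080
  … 136 more
Group by V:
  weight(V=0) = 1/10
  weight(V=2) = 1/10
Total weight = 1/10 + 1/10 = 1/5
P(V=0 | obs) = 1/10 / 1/5 = 1/2
P(V=2 | obs) = 1/10 / 1/5 = 1/2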